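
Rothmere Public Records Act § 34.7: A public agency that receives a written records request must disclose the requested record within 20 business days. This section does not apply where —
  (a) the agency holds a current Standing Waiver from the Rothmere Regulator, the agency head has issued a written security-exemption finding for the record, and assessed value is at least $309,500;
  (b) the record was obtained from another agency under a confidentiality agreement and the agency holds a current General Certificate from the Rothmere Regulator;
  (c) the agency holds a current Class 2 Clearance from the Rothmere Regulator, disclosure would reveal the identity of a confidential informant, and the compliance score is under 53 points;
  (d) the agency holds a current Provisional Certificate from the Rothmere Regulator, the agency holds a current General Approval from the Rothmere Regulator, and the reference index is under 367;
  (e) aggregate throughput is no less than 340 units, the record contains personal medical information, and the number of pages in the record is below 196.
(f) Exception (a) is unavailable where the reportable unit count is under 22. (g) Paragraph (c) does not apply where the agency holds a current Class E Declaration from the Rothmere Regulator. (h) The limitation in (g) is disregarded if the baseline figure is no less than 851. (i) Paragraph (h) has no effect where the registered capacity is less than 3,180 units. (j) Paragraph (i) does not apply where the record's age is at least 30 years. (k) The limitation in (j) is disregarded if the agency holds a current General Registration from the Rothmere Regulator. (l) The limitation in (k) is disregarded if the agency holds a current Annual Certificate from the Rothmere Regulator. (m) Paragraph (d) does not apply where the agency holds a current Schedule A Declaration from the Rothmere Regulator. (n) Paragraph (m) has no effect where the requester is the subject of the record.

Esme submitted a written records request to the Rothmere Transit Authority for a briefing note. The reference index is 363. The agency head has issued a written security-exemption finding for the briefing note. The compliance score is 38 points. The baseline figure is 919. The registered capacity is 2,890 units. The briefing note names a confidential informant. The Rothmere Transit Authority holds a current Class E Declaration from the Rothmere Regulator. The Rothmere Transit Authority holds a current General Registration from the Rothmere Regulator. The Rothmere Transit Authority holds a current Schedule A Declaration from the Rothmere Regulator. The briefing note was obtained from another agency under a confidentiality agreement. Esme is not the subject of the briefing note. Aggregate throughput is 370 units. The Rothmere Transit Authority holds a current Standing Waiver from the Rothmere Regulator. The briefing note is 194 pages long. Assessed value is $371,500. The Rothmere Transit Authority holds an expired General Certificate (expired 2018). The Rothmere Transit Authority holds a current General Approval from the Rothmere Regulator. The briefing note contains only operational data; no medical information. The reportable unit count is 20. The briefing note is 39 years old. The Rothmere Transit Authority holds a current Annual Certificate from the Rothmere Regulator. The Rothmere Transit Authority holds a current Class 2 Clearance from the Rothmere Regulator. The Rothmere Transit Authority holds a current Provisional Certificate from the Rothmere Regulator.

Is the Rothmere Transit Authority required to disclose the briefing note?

No — exception (c) applies; the Rothmere Transit Authority is not required to disclose the briefing note.

All of (a)'s requirements are met (a current Standing Waiver is held; a written security-exemption finding has been issued; assessed value is $371,500, meeting the $309,500 threshold). However, paragraph (f) must be considered: (f) is triggered — the reportable unit count is 20, under the 22 limit. Exception (a) does not apply.
Exception (b) fails — no current General Certificate is held.
Exception (c)'s conditions are all satisfied: a current Class 2 Clearance is held; the briefing note names a confidential informant; the compliance score is 38 points, under the 53 points limit. Applying paragraphs (g)–(l): (g) would limit (c) — a current Class E Declaration is held — but (h) sets (g) aside: (h) operates against (g): the baseline figure is 919, meeting the 851 threshold. (i) would limit (h) — the registered capacity is 2,890 units, less than the 3,180 units limit — but (j) sets (i) aside: (j) operates against (i): the record's age is 39 years, meeting the 30 years threshold. (k) would limit (j) — a current General Registration is held — but (l) sets (k) aside: (l) operates against (k): a current Annual Certificate is held. (c) remains available.
Exception (d)'s conditions are all satisfied: a current Provisional Certificate is held; a current General Approval is held; the reference index is 363, under the 367 limit. However, paragraphs (m)–(n) must be considered: (m) is triggered — a current Schedule A Declaration is held. (n) is inapplicable (Esme is not the subject of the briefing note), so (m) stands. Exception (d) does not apply.
Exception (e) does not apply: the briefing note contains only operational data.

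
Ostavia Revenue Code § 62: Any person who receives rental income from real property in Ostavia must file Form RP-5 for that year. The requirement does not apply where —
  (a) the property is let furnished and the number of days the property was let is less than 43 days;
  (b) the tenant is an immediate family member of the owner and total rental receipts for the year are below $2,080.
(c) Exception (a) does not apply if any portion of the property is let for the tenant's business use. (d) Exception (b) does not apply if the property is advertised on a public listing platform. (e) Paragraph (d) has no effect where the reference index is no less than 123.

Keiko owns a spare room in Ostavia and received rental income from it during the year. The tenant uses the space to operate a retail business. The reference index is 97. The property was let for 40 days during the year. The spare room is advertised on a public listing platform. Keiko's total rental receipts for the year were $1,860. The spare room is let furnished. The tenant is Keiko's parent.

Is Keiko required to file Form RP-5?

Exception (a): the property is let furnished; the number of days the property was let is 40 days, less than the 43 days limit — every condition holds. Turning to paragraph (c): (c) applies — the space is let for business use. Exception (a) does not apply.
Exception (b)'s conditions are all satisfied: the tenant is an immediate family member; total rental receipts for the year are $1,860, below the $2,080 limit. But: (d) is triggered — the property is publicly advertised. (e), which would lift (d), is not engaged — the reference index is 97, short of 123. Exception (b) does not apply.
No exception displaces § 62.

Yes — Keiko must file Form RP-5.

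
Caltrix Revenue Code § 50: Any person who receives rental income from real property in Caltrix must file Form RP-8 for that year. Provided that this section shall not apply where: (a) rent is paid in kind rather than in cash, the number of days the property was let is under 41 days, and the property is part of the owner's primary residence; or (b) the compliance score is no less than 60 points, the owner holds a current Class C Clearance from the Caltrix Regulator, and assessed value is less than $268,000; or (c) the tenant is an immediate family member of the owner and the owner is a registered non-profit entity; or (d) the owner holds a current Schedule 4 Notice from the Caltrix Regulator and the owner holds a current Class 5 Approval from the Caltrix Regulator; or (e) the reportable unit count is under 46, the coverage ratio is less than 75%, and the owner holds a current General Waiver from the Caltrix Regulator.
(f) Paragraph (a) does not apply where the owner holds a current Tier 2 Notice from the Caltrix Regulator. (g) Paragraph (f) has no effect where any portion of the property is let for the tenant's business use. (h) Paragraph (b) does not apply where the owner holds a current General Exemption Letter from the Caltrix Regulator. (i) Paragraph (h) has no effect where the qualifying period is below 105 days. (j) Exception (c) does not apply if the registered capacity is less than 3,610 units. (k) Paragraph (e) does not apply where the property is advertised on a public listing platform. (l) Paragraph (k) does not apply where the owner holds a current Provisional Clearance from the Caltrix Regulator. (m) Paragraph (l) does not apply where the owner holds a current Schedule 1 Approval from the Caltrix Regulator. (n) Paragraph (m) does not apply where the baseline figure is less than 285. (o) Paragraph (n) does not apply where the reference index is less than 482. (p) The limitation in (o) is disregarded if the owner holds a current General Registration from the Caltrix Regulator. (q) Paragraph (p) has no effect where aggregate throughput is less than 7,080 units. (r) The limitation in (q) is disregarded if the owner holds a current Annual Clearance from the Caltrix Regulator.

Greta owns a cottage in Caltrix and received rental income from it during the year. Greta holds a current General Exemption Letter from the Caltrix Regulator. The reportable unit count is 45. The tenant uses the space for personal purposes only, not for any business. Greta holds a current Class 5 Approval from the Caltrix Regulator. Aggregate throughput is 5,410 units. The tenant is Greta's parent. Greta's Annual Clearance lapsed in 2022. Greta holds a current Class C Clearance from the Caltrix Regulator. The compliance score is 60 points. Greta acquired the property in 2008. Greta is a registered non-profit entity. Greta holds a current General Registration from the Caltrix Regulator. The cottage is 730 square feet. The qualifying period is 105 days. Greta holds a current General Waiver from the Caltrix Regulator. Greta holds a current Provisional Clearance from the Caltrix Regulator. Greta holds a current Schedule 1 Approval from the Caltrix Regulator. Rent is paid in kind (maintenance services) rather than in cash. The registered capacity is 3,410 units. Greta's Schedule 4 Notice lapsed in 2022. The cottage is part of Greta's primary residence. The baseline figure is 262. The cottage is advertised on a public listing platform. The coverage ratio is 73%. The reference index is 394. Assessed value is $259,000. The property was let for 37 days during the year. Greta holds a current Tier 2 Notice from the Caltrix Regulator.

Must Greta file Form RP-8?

All of (a)'s requirements are met (rent is paid in kind; the number of days the property was let is 37 days, under the 41 days limit; the cottage is part of the primary residence). However, paragraphs (f)–(g) must be considered: (f) operates against (a): a current Tier 2 Notice is held. (g), which would lift (f), is not engaged — the space is used for personal purposes only. (a) is therefore removed.
Exception (b)'s conditions are all satisfied: the compliance score is 60 points, meeting the 60 points threshold; a current Class C Clearance is held; assessed value is $259,000, less than the $268,000 limit. However, paragraphs (h)–(i) must be considered: (h) operates — a current General Exemption Letter is held. (i), which would lift (h), is not engaged — the qualifying period is 105 days, not below 105 days. Exception (b) does not apply.
Exception (c) is satisfied on its face — the tenant is an immediate family member; Greta is a registered non-profit. However, paragraph (j) must be considered: (j) operates against (c): the registered capacity is 3,410 units, less than the 3,610 units limit. So (c) is unavailable.
Exception (d) requires that the owner holds a current Schedule 4 Notice from the Caltrix Regulator; but the Schedule 4 Notice is not current, so (d) is unavailable.
Exception (e) is satisfied on its face — the reportable unit count is 45, under the 46 limit; the coverage ratio is 73%, less than the 75% limit; a current General Waiver is held. Turning to paragraphs (k)–(r): (k) applies — the property is publicly advertised. (l) is engaged (a current Provisional Clearance is held), but is overridden by (m): (m) applies — a current Schedule 1 Approval is held. (n) would limit (m) — the baseline figure is 262, less than the 285 limit — but (o) sets (n) aside: (o) is triggered — the reference index is 394, less than the 482 limit. (p) is triggered (a current General Registration is held), but is itself disapplied by (q): (q) is engaged — aggregate throughput is 5,410 units, less than the 7,080 units limit. (r) is not triggered (no current Annual Clearance is held), so (q) stands. So (e) is unavailable.
No exception is made out. Greta falls within the general rule.

Yes — Greta must file Form RP-8.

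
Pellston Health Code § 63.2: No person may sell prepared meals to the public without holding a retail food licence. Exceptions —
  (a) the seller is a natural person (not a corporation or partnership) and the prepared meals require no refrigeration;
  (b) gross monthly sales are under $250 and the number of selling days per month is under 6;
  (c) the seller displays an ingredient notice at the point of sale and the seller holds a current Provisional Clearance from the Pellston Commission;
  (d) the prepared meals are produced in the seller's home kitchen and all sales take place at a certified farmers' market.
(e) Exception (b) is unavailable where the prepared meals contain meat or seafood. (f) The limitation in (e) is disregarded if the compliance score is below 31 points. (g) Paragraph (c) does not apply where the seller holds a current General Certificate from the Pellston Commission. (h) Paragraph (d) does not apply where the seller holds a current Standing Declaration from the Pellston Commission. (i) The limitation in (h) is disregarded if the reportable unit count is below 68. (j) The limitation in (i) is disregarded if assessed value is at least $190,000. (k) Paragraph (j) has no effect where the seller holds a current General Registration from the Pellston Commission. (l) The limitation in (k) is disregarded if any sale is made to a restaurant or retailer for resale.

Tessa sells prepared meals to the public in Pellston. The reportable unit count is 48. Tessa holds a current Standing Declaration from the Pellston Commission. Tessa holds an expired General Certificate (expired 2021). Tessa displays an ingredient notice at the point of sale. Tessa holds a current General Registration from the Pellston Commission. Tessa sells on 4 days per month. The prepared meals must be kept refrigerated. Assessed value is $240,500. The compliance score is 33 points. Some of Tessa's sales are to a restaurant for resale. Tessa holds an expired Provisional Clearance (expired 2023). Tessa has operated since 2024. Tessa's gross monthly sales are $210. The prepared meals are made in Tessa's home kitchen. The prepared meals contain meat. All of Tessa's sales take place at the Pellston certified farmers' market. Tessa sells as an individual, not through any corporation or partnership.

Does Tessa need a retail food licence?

Yes — Tessa must hold a retail food licence.

Exception (a) requires that the prepared meals require no refrigeration; but the prepared meals require refrigeration, so (a) is unavailable.
Exception (b) is satisfied on its face — gross monthly sales are $210, under the $250 limit; the number of selling days per month is 4, under the 6 limit. However, paragraphs (e)–(f) must be considered: (e) operates — the prepared meals contain meat. (f), which would lift (e), is inapplicable — the compliance score is 33 points, not below 31 points. (b) is therefore removed.
Exception (c) does not apply: no current Provisional Clearance is held.
All of (d)'s requirements are met (the prepared meals are home-kitchen produced; all sales are at a certified farmers' market). However, paragraphs (h)–(l) must be considered: (h) operates — a current Standing Declaration is held. (i) would limit (h) — the reportable unit count is 48, below the 68 limit — but (j) sets (i) aside: (j) operates against (i): assessed value is $240,500, meeting the $190,000 threshold. (k) applies (a current General Registration is held), but is overridden by (l): (l) operates — some sales are to a restaurant for resale. Exception (d) does not apply.
Every exception is unavailable, so the rule governs.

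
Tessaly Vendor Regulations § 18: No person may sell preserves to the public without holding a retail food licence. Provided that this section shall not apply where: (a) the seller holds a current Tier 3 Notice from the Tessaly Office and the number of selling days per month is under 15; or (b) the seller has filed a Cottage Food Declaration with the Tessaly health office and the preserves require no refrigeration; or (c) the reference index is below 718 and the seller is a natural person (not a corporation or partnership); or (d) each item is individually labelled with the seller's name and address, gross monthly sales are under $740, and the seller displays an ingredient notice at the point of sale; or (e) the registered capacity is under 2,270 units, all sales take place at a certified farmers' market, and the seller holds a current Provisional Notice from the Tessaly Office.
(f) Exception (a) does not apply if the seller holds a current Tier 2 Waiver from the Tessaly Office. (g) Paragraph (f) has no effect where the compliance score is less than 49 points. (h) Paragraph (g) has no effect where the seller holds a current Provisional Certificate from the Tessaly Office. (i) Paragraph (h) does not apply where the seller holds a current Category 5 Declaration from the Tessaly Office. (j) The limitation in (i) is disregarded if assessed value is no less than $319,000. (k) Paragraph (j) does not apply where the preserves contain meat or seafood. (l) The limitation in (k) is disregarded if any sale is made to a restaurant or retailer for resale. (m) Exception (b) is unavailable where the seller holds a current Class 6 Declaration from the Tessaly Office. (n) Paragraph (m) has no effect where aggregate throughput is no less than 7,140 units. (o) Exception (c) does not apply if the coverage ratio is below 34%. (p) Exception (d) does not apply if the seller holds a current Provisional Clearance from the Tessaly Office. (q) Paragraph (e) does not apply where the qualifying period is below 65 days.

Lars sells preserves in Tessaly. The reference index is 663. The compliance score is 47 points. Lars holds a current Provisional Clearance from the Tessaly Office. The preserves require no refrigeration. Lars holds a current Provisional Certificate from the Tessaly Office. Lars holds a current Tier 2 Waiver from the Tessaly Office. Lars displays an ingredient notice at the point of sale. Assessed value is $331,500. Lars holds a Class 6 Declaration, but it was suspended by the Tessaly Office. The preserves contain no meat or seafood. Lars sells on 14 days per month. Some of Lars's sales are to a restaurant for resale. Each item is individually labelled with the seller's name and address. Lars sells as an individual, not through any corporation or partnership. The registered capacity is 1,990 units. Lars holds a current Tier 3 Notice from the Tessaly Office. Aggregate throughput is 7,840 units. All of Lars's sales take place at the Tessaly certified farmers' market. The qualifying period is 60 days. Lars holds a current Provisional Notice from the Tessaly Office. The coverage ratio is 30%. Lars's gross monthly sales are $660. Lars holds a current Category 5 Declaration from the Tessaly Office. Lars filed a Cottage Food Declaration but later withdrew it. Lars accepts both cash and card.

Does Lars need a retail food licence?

Exception (a) is satisfied on its face — a current Tier 3 Notice is held; the number of selling days per month is 14, under the 15 limit. But applying paragraphs (f)–(l): (f) operates — a current Tier 2 Waiver is held. (g) is engaged (the compliance score is 47 points, less than the 49 points limit), but yields to (h): (h) operates against (g): a current Provisional Certificate is held. (i) would limit (h) — a current Category 5 Declaration is held — but (j) sets (i) aside: (j) is engaged — assessed value is $331,500, meeting the $319,000 threshold. (k) is not engaged (the preserves contain no meat or seafood), so (j) stands. (a) is therefore removed.
Exception (b) requires that the seller has filed a Cottage Food Declaration with the Tessaly health office; but the Cottage Food Declaration was withdrawn, so (b) is unavailable.
Exception (c)'s conditions are all satisfied: the reference index is 663, below the 718 limit; the seller is a natural person. But applying paragraph (o): (o) operates against (c): the coverage ratio is 30%, below the 34% limit. So (c) is unavailable.
Exception (d): items are individually labelled; gross monthly sales are $660, under the $740 limit; an ingredient notice is displayed — every condition holds. But applying paragraph (p): (p) operates against (d): a current Provisional Clearance is held. (d) is therefore removed.
All of (e)'s requirements are met (the registered capacity is 1,990 units, under the 2,270 units limit; all sales are at a certified farmers' market; a current Provisional Notice is held). But applying paragraph (q): (q) operates against (e): the qualifying period is 60 days, below the 65 days limit. So (e) is unavailable.
None of the exceptions is available; § 18 applies in full.

Yes — Lars must hold a retail food licence.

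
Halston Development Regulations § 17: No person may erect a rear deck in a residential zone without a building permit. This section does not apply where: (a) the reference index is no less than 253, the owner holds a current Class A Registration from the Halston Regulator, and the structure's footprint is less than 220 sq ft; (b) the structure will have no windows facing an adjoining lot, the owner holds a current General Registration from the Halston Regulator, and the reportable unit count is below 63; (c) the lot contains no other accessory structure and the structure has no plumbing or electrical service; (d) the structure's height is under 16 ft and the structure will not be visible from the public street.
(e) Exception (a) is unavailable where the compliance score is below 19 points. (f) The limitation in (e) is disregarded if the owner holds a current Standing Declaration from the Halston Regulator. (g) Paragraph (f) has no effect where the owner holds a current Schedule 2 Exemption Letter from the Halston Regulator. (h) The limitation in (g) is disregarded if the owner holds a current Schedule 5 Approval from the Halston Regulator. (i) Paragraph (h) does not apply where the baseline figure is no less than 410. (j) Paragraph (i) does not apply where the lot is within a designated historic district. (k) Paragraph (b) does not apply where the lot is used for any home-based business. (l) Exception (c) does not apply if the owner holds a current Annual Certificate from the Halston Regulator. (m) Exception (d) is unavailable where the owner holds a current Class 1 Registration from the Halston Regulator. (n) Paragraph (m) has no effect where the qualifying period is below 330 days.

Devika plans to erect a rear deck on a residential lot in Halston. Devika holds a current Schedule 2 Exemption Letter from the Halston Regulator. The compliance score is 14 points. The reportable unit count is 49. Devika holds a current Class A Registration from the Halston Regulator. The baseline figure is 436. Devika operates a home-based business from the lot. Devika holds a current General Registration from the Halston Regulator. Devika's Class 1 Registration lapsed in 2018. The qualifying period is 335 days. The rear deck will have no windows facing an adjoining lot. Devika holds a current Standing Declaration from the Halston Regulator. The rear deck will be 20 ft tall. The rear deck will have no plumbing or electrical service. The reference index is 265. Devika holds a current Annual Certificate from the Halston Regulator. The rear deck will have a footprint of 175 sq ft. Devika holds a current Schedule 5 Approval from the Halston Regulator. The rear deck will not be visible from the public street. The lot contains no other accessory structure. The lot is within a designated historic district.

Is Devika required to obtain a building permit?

All of (a)'s requirements are met (the reference index is 265, meeting the 253 threshold; a current Class A Registration is held; the structure's footprint is 175 sq ft, less than the 220 sq ft limit). Applying paragraphs (e)–(j): (e) operates (the compliance score is 14 points, below the 19 points limit), but is displaced by (f): (f) operates against (e): a current Standing Declaration is held. (g) would limit (f) — a current Schedule 2 Exemption Letter is held — but (h) sets (g) aside: (h) operates against (g): a current Schedule 5 Approval is held. (i) would limit (h) — the baseline figure is 436, meeting the 410 threshold — but (j) sets (i) aside: (j) operates against (i): the lot is in a historic district. So (a) applies.
All of (b)'s requirements are met (no windows face an adjoining lot; a current General Registration is held; the reportable unit count is 49, below the 63 limit). However, paragraph (k) must be considered: (k) operates against (b): a home-based business operates on the lot. So (b) is unavailable.
All of (c)'s requirements are met (the lot has no other accessory structure; there is no plumbing or electrical service). But: (l) applies — a current Annual Certificate is held. Exception (c) does not apply.
Exception (d) fails — the structure's height is 20 ft, not under 16 ft.

No — exception (a) applies; Devika does not need a building permit.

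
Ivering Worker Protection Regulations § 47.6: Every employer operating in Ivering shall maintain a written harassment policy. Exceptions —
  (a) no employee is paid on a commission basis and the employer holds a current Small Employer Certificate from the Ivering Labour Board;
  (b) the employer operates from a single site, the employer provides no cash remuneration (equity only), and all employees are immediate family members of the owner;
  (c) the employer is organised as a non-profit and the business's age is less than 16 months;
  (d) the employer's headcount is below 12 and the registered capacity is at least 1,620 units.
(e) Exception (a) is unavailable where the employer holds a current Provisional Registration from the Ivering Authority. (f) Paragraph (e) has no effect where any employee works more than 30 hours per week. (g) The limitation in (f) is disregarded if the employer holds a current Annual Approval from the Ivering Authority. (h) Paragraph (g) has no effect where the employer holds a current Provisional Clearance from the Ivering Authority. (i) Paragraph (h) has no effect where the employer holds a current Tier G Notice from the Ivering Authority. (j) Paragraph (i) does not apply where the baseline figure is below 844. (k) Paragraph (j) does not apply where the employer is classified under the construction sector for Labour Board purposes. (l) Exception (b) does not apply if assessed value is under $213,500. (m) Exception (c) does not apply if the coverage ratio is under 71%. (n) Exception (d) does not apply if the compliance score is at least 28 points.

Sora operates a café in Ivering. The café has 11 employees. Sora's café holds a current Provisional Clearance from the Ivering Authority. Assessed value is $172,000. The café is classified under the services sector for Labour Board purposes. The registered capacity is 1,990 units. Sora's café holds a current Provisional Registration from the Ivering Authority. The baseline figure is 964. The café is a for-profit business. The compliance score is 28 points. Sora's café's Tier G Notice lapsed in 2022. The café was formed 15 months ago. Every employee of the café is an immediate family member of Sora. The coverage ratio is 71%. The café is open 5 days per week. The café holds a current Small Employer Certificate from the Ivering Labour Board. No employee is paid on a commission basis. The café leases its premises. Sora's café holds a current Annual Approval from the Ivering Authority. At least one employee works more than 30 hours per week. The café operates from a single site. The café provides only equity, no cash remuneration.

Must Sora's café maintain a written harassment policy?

Exception (a) is satisfied on its face — no employee is paid on commission; a current Small Employer Certificate is held. Considering the limiting provisions: (e) would limit (a) — a current Provisional Registration is held — but (f) sets (e) aside: (f) applies — at least one employee exceeds 30 hours/week. (g) would limit (f) — a current Annual Approval is held — but (h) sets (g) aside: (h) operates against (g): a current Provisional Clearance is held. (i), which would lift (h), is not engaged — there is no Tier G Notice in force. Exception (a) stands.
All of (b)'s requirements are met (the employer operates from a single site; remuneration is equity-only; every employee is an immediate family member). But applying paragraph (l): (l) operates against (b): assessed value is $172,000, under the $213,500 limit. Exception (b) does not apply.
Exception (c) fails — the employer is for-profit.
Exception (d)'s conditions are all satisfied: the employer's headcount is 11, below the 12 limit; the registered capacity is 1,990 units, meeting the 1,620 units threshold. Turning to paragraph (n): (n) applies — the compliance score is 28 points, meeting the 28 points threshold. Exception (d) does not apply.

No — exception (a) applies; Sora's café is not required to maintain a written harassment policy.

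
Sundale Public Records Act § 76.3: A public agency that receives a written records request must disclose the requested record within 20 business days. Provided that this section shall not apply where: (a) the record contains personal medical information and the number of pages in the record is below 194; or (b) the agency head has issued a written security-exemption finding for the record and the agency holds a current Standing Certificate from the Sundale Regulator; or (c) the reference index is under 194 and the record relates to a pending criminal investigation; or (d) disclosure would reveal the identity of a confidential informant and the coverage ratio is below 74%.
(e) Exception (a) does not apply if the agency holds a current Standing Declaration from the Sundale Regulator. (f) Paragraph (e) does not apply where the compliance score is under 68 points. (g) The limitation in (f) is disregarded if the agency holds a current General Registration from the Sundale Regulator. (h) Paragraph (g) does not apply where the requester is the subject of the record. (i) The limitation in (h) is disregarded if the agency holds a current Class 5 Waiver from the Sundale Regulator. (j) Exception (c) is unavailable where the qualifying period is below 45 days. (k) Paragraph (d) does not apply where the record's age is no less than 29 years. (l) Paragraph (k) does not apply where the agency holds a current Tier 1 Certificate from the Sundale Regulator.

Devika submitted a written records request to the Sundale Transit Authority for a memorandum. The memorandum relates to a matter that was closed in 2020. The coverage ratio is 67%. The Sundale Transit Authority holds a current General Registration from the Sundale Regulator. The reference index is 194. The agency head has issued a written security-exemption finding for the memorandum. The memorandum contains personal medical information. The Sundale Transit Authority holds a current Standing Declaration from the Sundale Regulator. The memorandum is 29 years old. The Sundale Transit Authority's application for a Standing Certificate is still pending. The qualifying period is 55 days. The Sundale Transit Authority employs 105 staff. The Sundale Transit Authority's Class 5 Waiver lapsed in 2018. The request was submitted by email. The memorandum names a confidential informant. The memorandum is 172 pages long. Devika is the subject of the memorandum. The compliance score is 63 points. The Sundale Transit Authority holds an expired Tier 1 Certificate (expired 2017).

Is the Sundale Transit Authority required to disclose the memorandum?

No — exception (a) applies; the Sundale Transit Authority is not required to disclose the memorandum.

All of (a)'s requirements are met (the memorandum contains personal medical information; the number of pages in the record is 172, below the 194 limit). Considering the limiting provisions: (e) would limit (a) — a current Standing Declaration is held — but (f) sets (e) aside: (f) operates against (e): the compliance score is 63 points, under the 68 points limit. (g) would limit (f) — a current General Registration is held — but (h) sets (g) aside: (h) applies — Devika is the subject of the memorandum. (i), which would lift (h), is inapplicable — no current Class 5 Waiver is held. Exception (a) stands.
Exception (b) requires that the agency holds a current Standing Certificate from the Sundale Regulator; but the Standing Certificate is not current, so (b) is unavailable.
Exception (c) does not apply: the reference index is 194, not under 194.
Exception (d) is satisfied on its face — the memorandum names a confidential informant; the coverage ratio is 67%, below the 74% limit. But: (k) applies — the record's age is 29 years, meeting the 29 years threshold. (l), which would lift (k), is not engaged — there is no Tier 1 Certificate in force. So (d) is unavailable.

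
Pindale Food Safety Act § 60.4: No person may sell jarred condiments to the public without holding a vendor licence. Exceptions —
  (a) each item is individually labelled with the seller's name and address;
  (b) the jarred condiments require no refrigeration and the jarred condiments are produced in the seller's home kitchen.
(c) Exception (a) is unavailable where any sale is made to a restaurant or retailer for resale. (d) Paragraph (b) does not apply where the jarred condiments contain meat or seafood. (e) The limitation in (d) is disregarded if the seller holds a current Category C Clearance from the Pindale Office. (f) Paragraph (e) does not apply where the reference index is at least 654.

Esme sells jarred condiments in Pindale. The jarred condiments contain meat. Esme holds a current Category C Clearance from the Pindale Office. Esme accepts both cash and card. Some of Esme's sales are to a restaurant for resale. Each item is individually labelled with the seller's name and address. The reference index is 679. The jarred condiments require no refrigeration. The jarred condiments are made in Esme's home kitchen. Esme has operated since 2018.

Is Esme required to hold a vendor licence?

Exception (a) is satisfied on its face — items are individually labelled. However, paragraph (c) must be considered: (c) operates against (a): some sales are to a restaurant for resale. (a) is therefore removed.
Exception (b): the jarred condiments are shelf-stable; the jarred condiments are home-kitchen produced — every condition holds. Turning to paragraphs (d)–(f): (d) operates against (b): the jarred condiments contain meat. (e) would limit (d) — a current Category C Clearance is held — but (f) sets (e) aside: (f) is engaged — the reference index is 679, meeting the 654 threshold. So (b) is unavailable.
No exception is made out. Esme falls within the general rule.

Yes — Esme must hold a vendor licence.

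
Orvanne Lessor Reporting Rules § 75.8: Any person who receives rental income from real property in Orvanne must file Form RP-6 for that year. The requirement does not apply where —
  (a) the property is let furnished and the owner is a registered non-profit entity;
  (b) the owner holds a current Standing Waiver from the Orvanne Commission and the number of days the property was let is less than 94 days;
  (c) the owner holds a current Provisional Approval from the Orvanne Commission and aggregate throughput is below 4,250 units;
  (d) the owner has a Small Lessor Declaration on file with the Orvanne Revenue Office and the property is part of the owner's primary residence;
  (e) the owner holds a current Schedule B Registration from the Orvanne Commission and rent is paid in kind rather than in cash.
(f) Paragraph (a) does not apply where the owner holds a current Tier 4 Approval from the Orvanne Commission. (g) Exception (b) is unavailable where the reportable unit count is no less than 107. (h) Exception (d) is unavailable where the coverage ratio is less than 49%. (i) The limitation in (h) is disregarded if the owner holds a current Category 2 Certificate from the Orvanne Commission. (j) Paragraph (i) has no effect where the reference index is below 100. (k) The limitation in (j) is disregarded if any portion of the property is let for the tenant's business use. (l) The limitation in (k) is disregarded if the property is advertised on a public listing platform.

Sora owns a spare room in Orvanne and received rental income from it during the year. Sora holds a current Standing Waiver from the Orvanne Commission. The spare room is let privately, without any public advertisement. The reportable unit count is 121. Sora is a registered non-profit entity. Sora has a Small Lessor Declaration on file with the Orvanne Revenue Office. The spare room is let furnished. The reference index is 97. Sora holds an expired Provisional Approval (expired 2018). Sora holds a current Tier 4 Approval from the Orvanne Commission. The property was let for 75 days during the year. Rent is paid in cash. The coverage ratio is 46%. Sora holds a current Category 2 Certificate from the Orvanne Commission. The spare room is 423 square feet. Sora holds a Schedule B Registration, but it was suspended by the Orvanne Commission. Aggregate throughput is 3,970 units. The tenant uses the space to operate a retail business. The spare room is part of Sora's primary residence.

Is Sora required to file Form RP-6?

No — exception (d) applies; Sora is not required to file Form RP-6.

Exception (a)'s conditions are all satisfied: the property is let furnished; Sora is a registered non-profit. However, paragraph (f) must be considered: (f) operates against (a): a current Tier 4 Approval is held. (a) is therefore removed.
Exception (b): a current Standing Waiver is held; the number of days the property was let is 75 days, less than the 94 days limit — every condition holds. However, paragraph (g) must be considered: (g) is engaged — the reportable unit count is 121, meeting the 107 threshold. So (b) is unavailable.
Exception (c) fails — no current Provisional Approval is held.
Exception (d) is satisfied on its face — a Small Lessor Declaration is on file; the spare room is part of the primary residence. As to paragraphs (h)–(l): (h) applies (the coverage ratio is 46%, less than the 49% limit), but yields to (i): (i) is triggered — a current Category 2 Certificate is held. (j) would limit (i) — the reference index is 97, below the 100 limit — but (k) sets (j) aside: (k) operates against (j): the space is let for business use. (l), which would lift (k), is not engaged — the property is let privately without advertisement. Exception (d) stands.
Exception (e) requires that the owner holds a current Schedule B Registration from the Orvanne Commission; but the Schedule B Registration is not current, so (e) is unavailable.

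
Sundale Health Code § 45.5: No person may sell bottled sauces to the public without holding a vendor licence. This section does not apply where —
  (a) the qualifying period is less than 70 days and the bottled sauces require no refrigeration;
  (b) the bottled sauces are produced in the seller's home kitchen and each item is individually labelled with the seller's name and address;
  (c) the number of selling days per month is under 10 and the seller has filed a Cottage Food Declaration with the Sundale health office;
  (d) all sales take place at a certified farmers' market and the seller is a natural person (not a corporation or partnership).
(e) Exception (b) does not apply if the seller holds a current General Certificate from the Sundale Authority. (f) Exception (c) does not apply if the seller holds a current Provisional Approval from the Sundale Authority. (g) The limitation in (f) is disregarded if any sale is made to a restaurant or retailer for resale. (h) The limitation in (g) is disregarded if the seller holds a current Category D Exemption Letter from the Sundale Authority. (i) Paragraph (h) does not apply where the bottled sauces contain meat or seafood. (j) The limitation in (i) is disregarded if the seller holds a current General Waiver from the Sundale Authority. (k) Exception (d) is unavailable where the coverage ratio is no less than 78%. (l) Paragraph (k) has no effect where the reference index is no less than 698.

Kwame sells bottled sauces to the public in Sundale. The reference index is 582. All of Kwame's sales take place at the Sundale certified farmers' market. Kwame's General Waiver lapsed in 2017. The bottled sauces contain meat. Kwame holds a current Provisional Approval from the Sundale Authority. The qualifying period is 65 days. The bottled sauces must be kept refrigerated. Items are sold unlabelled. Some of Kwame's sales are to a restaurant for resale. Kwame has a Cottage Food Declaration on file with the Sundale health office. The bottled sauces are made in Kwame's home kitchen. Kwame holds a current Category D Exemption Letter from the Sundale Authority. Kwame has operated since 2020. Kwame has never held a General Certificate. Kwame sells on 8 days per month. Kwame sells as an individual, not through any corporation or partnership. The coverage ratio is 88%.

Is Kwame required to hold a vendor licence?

No — exception (c) applies; Kwame is not required to hold a vendor licence.

Exception (a) does not apply: the bottled sauces require refrigeration.
Exception (b) fails — items are sold unlabelled.
Exception (c): the number of selling days per month is 8, under the 10 limit; a Cottage Food Declaration is on file — every condition holds. Considering the limiting provisions: (f) would limit (c) — a current Provisional Approval is held — but (g) sets (f) aside: (g) is engaged — some sales are to a restaurant for resale. (h) applies (a current Category D Exemption Letter is held), but is set aside by (i): (i) operates against (h): the bottled sauces contain meat. (j) does not operate here (no current General Waiver is held), so (i) stands. So (c) applies.
Exception (d) is satisfied on its face — all sales are at a certified farmers' market; the seller is a natural person. But: (k) operates against (d): the coverage ratio is 88%, meeting the 78% threshold. (l), which would lift (k), does not operate here — the reference index is 582, short of 698. Exception (d) does not apply.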